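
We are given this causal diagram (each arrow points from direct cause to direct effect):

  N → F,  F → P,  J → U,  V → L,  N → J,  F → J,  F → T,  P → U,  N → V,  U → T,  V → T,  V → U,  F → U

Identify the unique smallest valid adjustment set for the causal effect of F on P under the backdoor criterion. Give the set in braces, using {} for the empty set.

Variables eligible for adjustment (non-descendants of F, excluding F and P): {L, N, V}.
Backdoor paths from F to P:
  P1: F <- N -> V -> U <- P
  P2: F <- N -> V -> T <- U <- P
  P3: F <- N -> J -> U <- P
Each backdoor path contains an unconditioned collider, so every path is already blocked with the empty conditioning set:
  P1: blocked at collider U (neither it nor any descendant is in the conditioning set).
  P2: blocked at collider T (neither it nor any descendant is in the conditioning set).
  P3: blocked at collider U (neither it nor any descendant is in the conditioning set).
The empty set is therefore the unique smallest valid set.

{}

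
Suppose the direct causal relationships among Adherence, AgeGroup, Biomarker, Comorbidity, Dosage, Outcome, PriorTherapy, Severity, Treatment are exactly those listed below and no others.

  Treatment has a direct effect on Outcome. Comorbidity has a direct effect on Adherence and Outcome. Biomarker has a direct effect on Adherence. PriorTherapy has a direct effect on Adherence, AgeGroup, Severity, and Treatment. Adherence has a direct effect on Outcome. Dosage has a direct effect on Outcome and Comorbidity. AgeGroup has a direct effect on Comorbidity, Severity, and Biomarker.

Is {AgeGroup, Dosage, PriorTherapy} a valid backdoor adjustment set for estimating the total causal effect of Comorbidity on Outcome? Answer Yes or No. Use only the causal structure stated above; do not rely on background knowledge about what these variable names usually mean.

Yes

Backdoor paths from Comorbidity to Outcome (paths whose first edge points into Comorbidity):
  P1: Comorbidity <- Dosage -> Outcome
  P2: Comorbidity <- AgeGroup <- PriorTherapy -> Treatment -> Outcome
  P3: Comorbidity <- AgeGroup <- PriorTherapy -> Adherence -> Outcome
  P4: Comorbidity <- AgeGroup -> Biomarker -> Adherence <- PriorTherapy -> Treatment -> Outcome
  P5: Comorbidity <- AgeGroup -> Biomarker -> Adherence -> Outcome
  P6: Comorbidity <- AgeGroup -> Severity <- PriorTherapy -> Treatment -> Outcome
  P7: Comorbidity <- AgeGroup -> Severity <- PriorTherapy -> Adherence -> Outcome
Condition 1 (no descendant of Comorbidity in the set): holds — descendants of Comorbidity are {Adherence, Outcome}; none are in {AgeGroup, Dosage, PriorTherapy}.
Condition 2 (every backdoor path blocked by {AgeGroup, Dosage, PriorTherapy}):
  P1: blocked at fork node Dosage ∈ conditioning set.
  P2: blocked at chain node AgeGroup ∈ conditioning set.
  P3: blocked at chain node AgeGroup ∈ conditioning set.
  P4: blocked at fork node AgeGroup ∈ conditioning set.
  P5: blocked at fork node AgeGroup ∈ conditioning set.
  P6: blocked at fork node AgeGroup ∈ conditioning set.
  P7: blocked at fork node AgeGroup ∈ conditioning set.
{AgeGroup, Dosage, PriorTherapy} satisfies the backdoor criterion.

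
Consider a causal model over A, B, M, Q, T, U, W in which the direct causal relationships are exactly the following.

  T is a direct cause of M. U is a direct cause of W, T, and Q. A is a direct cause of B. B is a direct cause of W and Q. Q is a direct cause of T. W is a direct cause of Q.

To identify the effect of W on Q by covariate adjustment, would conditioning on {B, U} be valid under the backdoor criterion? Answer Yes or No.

Yes

Backdoor paths from W to Q (paths whose first edge points into W):
  P1: W <- B -> Q
  P2: W <- U -> Q
  P3: W <- U -> T <- Q
Condition 1 (no descendant of W in the set): holds — descendants of W are {M, Q, T}; none are in {B, U}.
Condition 2 (every backdoor path blocked by {B, U}):
  P1: blocked at fork node B ∈ conditioning set.
  P2: blocked at fork node U ∈ conditioning set.
  P3: blocked at fork node U ∈ conditioning set.
{B, U} satisfies the backdoor criterion.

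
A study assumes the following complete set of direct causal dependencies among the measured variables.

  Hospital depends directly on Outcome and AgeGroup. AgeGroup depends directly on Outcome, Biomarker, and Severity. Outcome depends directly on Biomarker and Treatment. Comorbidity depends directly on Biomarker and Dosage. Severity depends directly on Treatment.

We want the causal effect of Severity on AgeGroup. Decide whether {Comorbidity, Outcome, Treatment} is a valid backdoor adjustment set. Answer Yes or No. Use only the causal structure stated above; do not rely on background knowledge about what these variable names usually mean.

Yes

Backdoor paths from Severity to AgeGroup (paths whose first edge points into Severity):
  P1: Severity <- Treatment -> Outcome <- Biomarker -> AgeGroup
  P2: Severity <- Treatment -> Outcome -> AgeGroup
  P3: Severity <- Treatment -> Outcome -> Hospital <- AgeGroup
Condition 1 (no descendant of Severity in the set): holds — descendants of Severity are {AgeGroup, Hospital}; none are in {Comorbidity, Outcome, Treatment}.
Condition 2 (every backdoor path blocked by {Comorbidity, Outcome, Treatment}):
  P1: blocked at fork node Treatment ∈ conditioning set.
  P2: blocked at fork node Treatment ∈ conditioning set.
  P3: blocked at fork node Treatment ∈ conditioning set.
{Comorbidity, Outcome, Treatment} satisfies the backdoor criterion.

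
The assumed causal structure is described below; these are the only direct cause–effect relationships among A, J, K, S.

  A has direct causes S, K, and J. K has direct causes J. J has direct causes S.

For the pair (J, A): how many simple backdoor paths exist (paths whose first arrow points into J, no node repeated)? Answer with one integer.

1

A backdoor path from J to A is any simple undirected path whose first edge points into J (i.e. leaves J via a parent).
Parents of J: {S}.
Enumerating:
  P1: J <- S -> A
That exhausts the simple backdoor paths. Count: 1.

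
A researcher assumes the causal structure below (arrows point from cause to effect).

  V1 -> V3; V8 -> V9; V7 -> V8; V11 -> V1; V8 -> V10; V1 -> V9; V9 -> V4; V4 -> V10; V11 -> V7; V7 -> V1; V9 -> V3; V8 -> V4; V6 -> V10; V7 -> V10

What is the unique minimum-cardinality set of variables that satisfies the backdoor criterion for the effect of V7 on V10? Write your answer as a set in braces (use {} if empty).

Variables eligible for adjustment (non-descendants of V7, excluding V7 and V10): {V11, V6}.
Backdoor paths from V7 to V10:
  P1: V7 <- V11 -> V1 -> V9 <- V8 -> V4 -> V10
  P2: V7 <- V11 -> V1 -> V9 <- V8 -> V10
  P3: V7 <- V11 -> V1 -> V9 -> V4 <- V8 -> V10
  P4: V7 <- V11 -> V1 -> V9 -> V4 -> V10
  P5: V7 <- V11 -> V1 -> V3 <- V9 <- V8 -> V4 -> V10
  P6: V7 <- V11 -> V1 -> V3 <- V9 <- V8 -> V10
  P7: V7 <- V11 -> V1 -> V3 <- V9 -> V4 <- V8 -> V10
  P8: V7 <- V11 -> V1 -> V3 <- V9 -> V4 -> V10
The empty set is not sufficient: P4 (V7 <- V11 -> V1 -> V9 -> V4 -> V10) has no collider blocking it and no conditioned non-collider, so it is open.
Try {V11}:
  P1: blocked at fork node V11 ∈ conditioning set.
  P2: blocked at fork node V11 ∈ conditioning set.
  P3: blocked at fork node V11 ∈ conditioning set.
  P4: blocked at fork node V11 ∈ conditioning set.
  P5: blocked at fork node V11 ∈ conditioning set.
  P6: blocked at fork node V11 ∈ conditioning set.
  P7: blocked at fork node V11 ∈ conditioning set.
  P8: blocked at fork node V11 ∈ conditioning set.
{V11} contains no descendant of V7 and blocks every backdoor path.
No other singleton works — e.g. {V6} leaves P4 open — so {V11} is the unique smallest valid adjustment set.

{V11}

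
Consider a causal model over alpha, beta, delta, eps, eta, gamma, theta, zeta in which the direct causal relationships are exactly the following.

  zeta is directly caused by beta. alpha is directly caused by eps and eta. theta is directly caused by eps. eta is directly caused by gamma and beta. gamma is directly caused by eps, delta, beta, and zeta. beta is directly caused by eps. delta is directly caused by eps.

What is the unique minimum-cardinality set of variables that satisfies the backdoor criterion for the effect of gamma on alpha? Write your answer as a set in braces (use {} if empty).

Variables eligible for adjustment (non-descendants of gamma, excluding gamma and alpha): {beta, delta, eps, theta, zeta}.
Backdoor paths from gamma to alpha:
  P1: gamma <- eps -> beta -> eta -> alpha
  P2: gamma <- eps -> alpha
  P3: gamma <- beta <- eps -> alpha
  P4: gamma <- beta -> eta -> alpha
  P5: gamma <- delta <- eps -> beta -> eta -> alpha
  P6: gamma <- delta <- eps -> alpha
  P7: gamma <- zeta <- beta <- eps -> alpha
  P8: gamma <- zeta <- beta -> eta -> alpha
The empty set is not sufficient: P1 (gamma <- eps -> beta -> eta -> alpha) has no collider blocking it and no conditioned non-collider, so it is open.
Try {beta, eps}:
  P1: blocked at fork node eps ∈ conditioning set.
  P2: blocked at fork node eps ∈ conditioning set.
  P3: blocked at chain node beta ∈ conditioning set.
  P4: blocked at fork node beta ∈ conditioning set.
  P5: blocked at fork node eps ∈ conditioning set.
  P6: blocked at fork node eps ∈ conditioning set.
  P7: blocked at chain node beta ∈ conditioning set.
  P8: blocked at fork node beta ∈ conditioning set.
{beta, eps} contains no descendant of gamma and blocks every backdoor path.
Every element of {beta, eps} is needed (dropping beta leaves P4 open; dropping eps leaves P2 open), so no proper subset is valid.
Among all size-2 subsets of the eligible variables, only {beta, eps} blocks every backdoor path, so it is the unique smallest valid adjustment set.

{beta, eps}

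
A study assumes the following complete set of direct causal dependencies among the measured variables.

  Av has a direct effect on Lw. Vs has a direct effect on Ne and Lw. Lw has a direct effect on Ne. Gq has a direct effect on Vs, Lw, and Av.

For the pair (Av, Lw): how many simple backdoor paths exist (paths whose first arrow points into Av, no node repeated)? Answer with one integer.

A backdoor path from Av to Lw is any simple undirected path whose first edge points into Av (i.e. leaves Av via a parent).
Parents of Av: {Gq}.
Enumerating:
  P1: Av <- Gq -> Vs -> Lw
  P2: Av <- Gq -> Vs -> Ne <- Lw
  P3: Av <- Gq -> Lw
That exhausts the simple backdoor paths. Count: 3.

3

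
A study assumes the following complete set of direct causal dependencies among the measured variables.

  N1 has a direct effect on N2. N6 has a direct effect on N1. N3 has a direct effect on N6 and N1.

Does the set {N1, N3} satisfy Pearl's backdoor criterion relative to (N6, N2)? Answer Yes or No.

No

Backdoor paths from N6 to N2 (paths whose first edge points into N6):
  P1: N6 <- N3 -> N1 -> N2
Condition 1 (no descendant of N6 in the set): FAILS — N1 is a descendant of N6.
Condition 2 (every backdoor path blocked by {N1, N3}):
  P1: blocked at fork node N3 ∈ conditioning set.
{N1, N3} does not satisfy the backdoor criterion.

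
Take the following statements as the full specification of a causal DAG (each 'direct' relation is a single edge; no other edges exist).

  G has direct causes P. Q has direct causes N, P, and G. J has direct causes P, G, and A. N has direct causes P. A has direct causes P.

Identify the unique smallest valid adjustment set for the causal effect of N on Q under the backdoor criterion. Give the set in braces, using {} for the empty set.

{P}

Variables eligible for adjustment (non-descendants of N, excluding N and Q): {A, G, J, P}.
Backdoor paths from N to Q:
  P1: N <- P -> G -> Q
  P2: N <- P -> Q
  P3: N <- P -> A -> J <- G -> Q
  P4: N <- P -> J <- G -> Q
The empty set is not sufficient: P1 (N <- P -> G -> Q) has no collider blocking it and no conditioned non-collider, so it is open.
Try {P}:
  P1: blocked at fork node P ∈ conditioning set.
  P2: blocked at fork node P ∈ conditioning set.
  P3: blocked at fork node P ∈ conditioning set.
  P4: blocked at fork node P ∈ conditioning set.
{P} contains no descendant of N and blocks every backdoor path.
No other singleton works — e.g. {G} leaves P2 open — so {P} is the unique smallest valid adjustment set.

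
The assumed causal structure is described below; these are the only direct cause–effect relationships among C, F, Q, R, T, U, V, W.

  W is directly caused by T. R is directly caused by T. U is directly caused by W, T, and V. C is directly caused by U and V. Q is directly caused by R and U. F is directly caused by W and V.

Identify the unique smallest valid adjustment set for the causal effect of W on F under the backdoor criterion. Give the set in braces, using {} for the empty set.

{}

Variables eligible for adjustment (non-descendants of W, excluding W and F): {R, T, V}.
Backdoor paths from W to F:
  P1: W <- T -> R -> Q <- U <- V -> F
  P2: W <- T -> R -> Q <- U -> C <- V -> F
  P3: W <- T -> U <- V -> F
  P4: W <- T -> U -> C <- V -> F
Each backdoor path contains an unconditioned collider, so every path is already blocked with the empty conditioning set:
  P1: blocked at collider Q (neither it nor any descendant is in the conditioning set).
  P2: blocked at collider Q (neither it nor any descendant is in the conditioning set).
  P3: blocked at collider U (neither it nor any descendant is in the conditioning set).
  P4: blocked at collider C (neither it nor any descendant is in the conditioning set).
The empty set is therefore the unique smallest valid set.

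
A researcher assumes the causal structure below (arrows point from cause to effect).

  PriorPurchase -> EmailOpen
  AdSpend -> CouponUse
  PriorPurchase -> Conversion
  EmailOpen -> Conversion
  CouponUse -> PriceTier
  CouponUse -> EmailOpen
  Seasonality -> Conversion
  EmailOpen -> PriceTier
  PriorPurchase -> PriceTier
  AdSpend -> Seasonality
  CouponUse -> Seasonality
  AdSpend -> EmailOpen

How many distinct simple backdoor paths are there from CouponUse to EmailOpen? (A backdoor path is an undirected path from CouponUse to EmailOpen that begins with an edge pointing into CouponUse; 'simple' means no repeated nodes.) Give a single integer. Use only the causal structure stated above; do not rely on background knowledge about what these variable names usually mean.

A backdoor path from CouponUse to EmailOpen is any simple undirected path whose first edge points into CouponUse (i.e. leaves CouponUse via a parent).
Parents of CouponUse: {AdSpend}.
Enumerating:
  P1: CouponUse <- AdSpend -> Seasonality -> Conversion <- PriorPurchase -> EmailOpen
  P2: CouponUse <- AdSpend -> Seasonality -> Conversion <- PriorPurchase -> PriceTier <- EmailOpen
  P3: CouponUse <- AdSpend -> Seasonality -> Conversion <- EmailOpen
  P4: CouponUse <- AdSpend -> EmailOpen
That exhausts the simple backdoor paths. Count: 4.

4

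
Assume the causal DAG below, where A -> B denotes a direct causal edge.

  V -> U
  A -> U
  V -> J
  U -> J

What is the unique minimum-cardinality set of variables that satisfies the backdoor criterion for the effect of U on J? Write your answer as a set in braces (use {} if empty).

{V}

Variables eligible for adjustment (non-descendants of U, excluding U and J): {A, V}.
Backdoor paths from U to J:
  P1: U <- V -> J
The empty set is not sufficient: P1 (U <- V -> J) has no collider blocking it and no conditioned non-collider, so it is open.
Try {V}:
  P1: blocked at fork node V ∈ conditioning set.
{V} contains no descendant of U and blocks every backdoor path.
No other singleton works — e.g. {A} leaves P1 open — so {V} is the unique smallest valid adjustment set.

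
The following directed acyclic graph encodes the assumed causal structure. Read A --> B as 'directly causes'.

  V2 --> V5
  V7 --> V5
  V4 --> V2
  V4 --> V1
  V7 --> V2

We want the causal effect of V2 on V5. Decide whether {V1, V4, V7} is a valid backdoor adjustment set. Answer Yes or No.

Backdoor paths from V2 to V5 (paths whose first edge points into V2):
  P1: V2 <- V7 -> V5
Condition 1 (no descendant of V2 in the set): holds — descendants of V2 are {V5}; none are in {V1, V4, V7}.
Condition 2 (every backdoor path blocked by {V1, V4, V7}):
  P1: blocked at fork node V7 ∈ conditioning set.
{V1, V4, V7} satisfies the backdoor criterion.

Yes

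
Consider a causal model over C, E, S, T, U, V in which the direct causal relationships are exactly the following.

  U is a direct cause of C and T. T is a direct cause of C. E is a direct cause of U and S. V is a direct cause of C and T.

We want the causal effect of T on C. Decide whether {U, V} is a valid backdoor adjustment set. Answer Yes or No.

Backdoor paths from T to C (paths whose first edge points into T):
  P1: T <- V -> C
  P2: T <- U -> C
Condition 1 (no descendant of T in the set): holds — descendants of T are {C}; none are in {U, V}.
Condition 2 (every backdoor path blocked by {U, V}):
  P1: blocked at fork node V ∈ conditioning set.
  P2: blocked at fork node U ∈ conditioning set.
{U, V} satisfies the backdoor criterion.

Yes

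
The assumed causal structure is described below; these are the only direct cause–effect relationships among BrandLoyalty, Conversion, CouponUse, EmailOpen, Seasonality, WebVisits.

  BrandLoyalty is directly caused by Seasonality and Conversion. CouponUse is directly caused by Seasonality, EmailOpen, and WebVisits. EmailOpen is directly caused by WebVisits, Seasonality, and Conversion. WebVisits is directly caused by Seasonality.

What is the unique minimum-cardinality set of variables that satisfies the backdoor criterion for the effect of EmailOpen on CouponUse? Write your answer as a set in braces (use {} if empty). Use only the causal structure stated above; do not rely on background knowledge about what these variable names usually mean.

{Seasonality, WebVisits}

Variables eligible for adjustment (non-descendants of EmailOpen, excluding EmailOpen and CouponUse): {BrandLoyalty, Conversion, Seasonality, WebVisits}.
Backdoor paths from EmailOpen to CouponUse:
  P1: EmailOpen <- Seasonality -> WebVisits -> CouponUse
  P2: EmailOpen <- Seasonality -> CouponUse
  P3: EmailOpen <- WebVisits <- Seasonality -> CouponUse
  P4: EmailOpen <- WebVisits -> CouponUse
  P5: EmailOpen <- Conversion -> BrandLoyalty <- Seasonality -> WebVisits -> CouponUse
  P6: EmailOpen <- Conversion -> BrandLoyalty <- Seasonality -> CouponUse
The empty set is not sufficient: P1 (EmailOpen <- Seasonality -> WebVisits -> CouponUse) has no collider blocking it and no conditioned non-collider, so it is open.
Try {Seasonality, WebVisits}:
  P1: blocked at fork node Seasonality ∈ conditioning set.
  P2: blocked at fork node Seasonality ∈ conditioning set.
  P3: blocked at chain node WebVisits ∈ conditioning set.
  P4: blocked at fork node WebVisits ∈ conditioning set.
  P5: blocked at collider BrandLoyalty (neither it nor any descendant is in the conditioning set).
  P6: blocked at collider BrandLoyalty (neither it nor any descendant is in the conditioning set).
{Seasonality, WebVisits} contains no descendant of EmailOpen and blocks every backdoor path.
Every element of {Seasonality, WebVisits} is needed (dropping Seasonality leaves P2 open; dropping WebVisits leaves P4 open), so no proper subset is valid.
Among all size-2 subsets of the eligible variables, only {Seasonality, WebVisits} blocks every backdoor path, so it is the unique smallest valid adjustment set.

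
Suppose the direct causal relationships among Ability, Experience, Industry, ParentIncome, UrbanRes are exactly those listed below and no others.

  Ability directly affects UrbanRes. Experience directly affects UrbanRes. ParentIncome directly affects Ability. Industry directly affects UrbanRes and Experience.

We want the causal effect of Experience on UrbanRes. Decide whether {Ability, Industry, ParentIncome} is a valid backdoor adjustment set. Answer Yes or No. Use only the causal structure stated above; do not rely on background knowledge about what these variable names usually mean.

Yes

Backdoor paths from Experience to UrbanRes (paths whose first edge points into Experience):
  P1: Experience <- Industry -> UrbanRes
Condition 1 (no descendant of Experience in the set): holds — descendants of Experience are {UrbanRes}; none are in {Ability, Industry, ParentIncome}.
Condition 2 (every backdoor path blocked by {Ability, Industry, ParentIncome}):
  P1: blocked at fork node Industry ∈ conditioning set.
{Ability, Industry, ParentIncome} satisfies the backdoor criterion.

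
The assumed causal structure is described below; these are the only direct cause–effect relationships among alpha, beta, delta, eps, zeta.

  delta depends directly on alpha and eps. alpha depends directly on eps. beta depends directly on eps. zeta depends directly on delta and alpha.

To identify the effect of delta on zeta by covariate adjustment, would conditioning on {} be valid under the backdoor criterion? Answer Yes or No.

No

Backdoor paths from delta to zeta (paths whose first edge points into delta):
  P1: delta <- eps -> alpha -> zeta
  P2: delta <- alpha -> zeta
Condition 1 (no descendant of delta in the set): holds — descendants of delta are {zeta}; none are in {}.
Condition 2 (every backdoor path blocked by {}):
  P1: open — no interior node is in the conditioning set.
  P2: open — no interior node is in the conditioning set.
{} does not satisfy the backdoor criterion.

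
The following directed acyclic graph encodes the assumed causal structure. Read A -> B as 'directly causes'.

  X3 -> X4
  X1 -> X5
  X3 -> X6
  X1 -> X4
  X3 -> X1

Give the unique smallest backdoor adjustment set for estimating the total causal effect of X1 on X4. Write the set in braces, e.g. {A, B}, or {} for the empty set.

Variables eligible for adjustment (non-descendants of X1, excluding X1 and X4): {X3, X6}.
Backdoor paths from X1 to X4:
  P1: X1 <- X3 -> X4
The empty set is not sufficient: P1 (X1 <- X3 -> X4) has no collider blocking it and no conditioned non-collider, so it is open.
Try {X3}:
  P1: blocked at fork node X3 ∈ conditioning set.
{X3} contains no descendant of X1 and blocks every backdoor path.
No other singleton works — e.g. {X6} leaves P1 open — so {X3} is the unique smallest valid adjustment set.

{X3}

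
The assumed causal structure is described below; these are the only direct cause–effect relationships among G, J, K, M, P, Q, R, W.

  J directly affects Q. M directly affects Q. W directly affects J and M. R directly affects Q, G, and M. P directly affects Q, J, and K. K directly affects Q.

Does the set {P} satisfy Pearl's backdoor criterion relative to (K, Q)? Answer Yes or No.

Backdoor paths from K to Q (paths whose first edge points into K):
  P1: K <- P -> J <- W -> M <- R -> Q
  P2: K <- P -> J <- W -> M -> Q
  P3: K <- P -> J -> Q
  P4: K <- P -> Q
Condition 1 (no descendant of K in the set): holds — descendants of K are {Q}; none are in {P}.
Condition 2 (every backdoor path blocked by {P}):
  P1: blocked at fork node P ∈ conditioning set.
  P2: blocked at fork node P ∈ conditioning set.
  P3: blocked at fork node P ∈ conditioning set.
  P4: blocked at fork node P ∈ conditioning set.
{P} satisfies the backdoor criterion.

Yes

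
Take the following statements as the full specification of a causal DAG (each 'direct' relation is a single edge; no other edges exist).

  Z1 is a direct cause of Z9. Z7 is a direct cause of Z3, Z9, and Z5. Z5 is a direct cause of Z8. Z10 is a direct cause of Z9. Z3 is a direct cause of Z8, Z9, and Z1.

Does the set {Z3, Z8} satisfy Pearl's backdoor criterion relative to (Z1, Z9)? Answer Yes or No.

Backdoor paths from Z1 to Z9 (paths whose first edge points into Z1):
  P1: Z1 <- Z3 <- Z7 -> Z9
  P2: Z1 <- Z3 -> Z8 <- Z5 <- Z7 -> Z9
  P3: Z1 <- Z3 -> Z9
Condition 1 (no descendant of Z1 in the set): holds — descendants of Z1 are {Z9}; none are in {Z3, Z8}.
Condition 2 (every backdoor path blocked by {Z3, Z8}):
  P1: blocked at chain node Z3 ∈ conditioning set.
  P2: blocked at fork node Z3 ∈ conditioning set.
  P3: blocked at fork node Z3 ∈ conditioning set.
{Z3, Z8} satisfies the backdoor criterion.

Yes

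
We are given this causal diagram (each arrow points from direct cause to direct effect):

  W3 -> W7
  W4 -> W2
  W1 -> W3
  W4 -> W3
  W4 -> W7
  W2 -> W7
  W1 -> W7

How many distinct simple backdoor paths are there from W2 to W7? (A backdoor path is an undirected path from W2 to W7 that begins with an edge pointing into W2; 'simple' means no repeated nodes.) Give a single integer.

A backdoor path from W2 to W7 is any simple undirected path whose first edge points into W2 (i.e. leaves W2 via a parent).
Parents of W2: {W4}.
Enumerating:
  P1: W2 <- W4 -> W3 <- W1 -> W7
  P2: W2 <- W4 -> W3 -> W7
  P3: W2 <- W4 -> W7
That exhausts the simple backdoor paths. Count: 3.

3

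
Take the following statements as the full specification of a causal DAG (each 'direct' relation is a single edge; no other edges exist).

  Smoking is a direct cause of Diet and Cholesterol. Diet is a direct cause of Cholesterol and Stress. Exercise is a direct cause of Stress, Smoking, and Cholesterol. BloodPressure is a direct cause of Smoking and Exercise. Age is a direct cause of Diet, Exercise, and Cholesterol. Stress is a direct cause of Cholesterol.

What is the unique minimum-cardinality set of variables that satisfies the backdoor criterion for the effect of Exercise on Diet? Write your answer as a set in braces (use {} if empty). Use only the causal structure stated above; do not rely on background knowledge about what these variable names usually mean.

{Age, BloodPressure}

Variables eligible for adjustment (non-descendants of Exercise, excluding Exercise and Diet): {Age, BloodPressure}.
Backdoor paths from Exercise to Diet:
  P1: Exercise <- BloodPressure -> Smoking -> Diet
  P2: Exercise <- BloodPressure -> Smoking -> Cholesterol <- Age -> Diet
  P3: Exercise <- BloodPressure -> Smoking -> Cholesterol <- Diet
  P4: Exercise <- BloodPressure -> Smoking -> Cholesterol <- Stress <- Diet
  P5: Exercise <- Age -> Diet
  P6: Exercise <- Age -> Cholesterol <- Smoking -> Diet
  P7: Exercise <- Age -> Cholesterol <- Diet
  P8: Exercise <- Age -> Cholesterol <- Stress <- Diet
The empty set is not sufficient: P1 (Exercise <- BloodPressure -> Smoking -> Diet) has no collider blocking it and no conditioned non-collider, so it is open.
Try {Age, BloodPressure}:
  P1: blocked at fork node BloodPressure ∈ conditioning set.
  P2: blocked at fork node BloodPressure ∈ conditioning set.
  P3: blocked at fork node BloodPressure ∈ conditioning set.
  P4: blocked at fork node BloodPressure ∈ conditioning set.
  P5: blocked at fork node Age ∈ conditioning set.
  P6: blocked at fork node Age ∈ conditioning set.
  P7: blocked at fork node Age ∈ conditioning set.
  P8: blocked at fork node Age ∈ conditioning set.
{Age, BloodPressure} contains no descendant of Exercise and blocks every backdoor path.
Every element of {Age, BloodPressure} is needed (dropping Age leaves P5 open; dropping BloodPressure leaves P1 open), so no proper subset is valid.
Among all size-2 subsets of the eligible variables, only {Age, BloodPressure} blocks every backdoor path, so it is the unique smallest valid adjustment set.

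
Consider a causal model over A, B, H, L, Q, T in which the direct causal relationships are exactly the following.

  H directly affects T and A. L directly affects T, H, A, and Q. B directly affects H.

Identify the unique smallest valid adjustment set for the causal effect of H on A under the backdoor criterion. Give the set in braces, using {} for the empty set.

Variables eligible for adjustment (non-descendants of H, excluding H and A): {B, L, Q}.
Backdoor paths from H to A:
  P1: H <- L -> A
The empty set is not sufficient: P1 (H <- L -> A) has no collider blocking it and no conditioned non-collider, so it is open.
Try {L}:
  P1: blocked at fork node L ∈ conditioning set.
{L} contains no descendant of H and blocks every backdoor path.
No other singleton works — e.g. {B} leaves P1 open — so {L} is the unique smallest valid adjustment set.

{L}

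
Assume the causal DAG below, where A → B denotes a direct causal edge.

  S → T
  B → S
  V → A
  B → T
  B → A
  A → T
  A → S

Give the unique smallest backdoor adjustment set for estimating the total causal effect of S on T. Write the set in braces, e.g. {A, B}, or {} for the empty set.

{A, B}

Variables eligible for adjustment (non-descendants of S, excluding S and T): {A, B, V}.
Backdoor paths from S to T:
  P1: S <- B -> A -> T
  P2: S <- B -> T
  P3: S <- A <- B -> T
  P4: S <- A -> T
The empty set is not sufficient: P1 (S <- B -> A -> T) has no collider blocking it and no conditioned non-collider, so it is open.
Try {A, B}:
  P1: blocked at fork node B ∈ conditioning set.
  P2: blocked at fork node B ∈ conditioning set.
  P3: blocked at chain node A ∈ conditioning set.
  P4: blocked at fork node A ∈ conditioning set.
{A, B} contains no descendant of S and blocks every backdoor path.
Every element of {A, B} is needed (dropping A leaves P4 open; dropping B leaves P2 open), so no proper subset is valid.
Among all size-2 subsets of the eligible variables, only {A, B} blocks every backdoor path, so it is the unique smallest valid adjustment set.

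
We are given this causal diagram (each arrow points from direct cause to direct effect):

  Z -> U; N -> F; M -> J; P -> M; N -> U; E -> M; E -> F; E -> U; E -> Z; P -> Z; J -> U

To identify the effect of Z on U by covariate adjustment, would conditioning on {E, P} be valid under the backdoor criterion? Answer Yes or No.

Backdoor paths from Z to U (paths whose first edge points into Z):
  P1: Z <- E -> M -> J -> U
  P2: Z <- E -> F <- N -> U
  P3: Z <- E -> U
  P4: Z <- P -> M <- E -> F <- N -> U
  P5: Z <- P -> M <- E -> U
  P6: Z <- P -> M -> J -> U
Condition 1 (no descendant of Z in the set): holds — descendants of Z are {U}; none are in {E, P}.
Condition 2 (every backdoor path blocked by {E, P}):
  P1: blocked at fork node E ∈ conditioning set.
  P2: blocked at fork node E ∈ conditioning set.
  P3: blocked at fork node E ∈ conditioning set.
  P4: blocked at fork node P ∈ conditioning set.
  P5: blocked at fork node P ∈ conditioning set.
  P6: blocked at fork node P ∈ conditioning set.
{E, P} satisfies the backdoor criterion.

Yes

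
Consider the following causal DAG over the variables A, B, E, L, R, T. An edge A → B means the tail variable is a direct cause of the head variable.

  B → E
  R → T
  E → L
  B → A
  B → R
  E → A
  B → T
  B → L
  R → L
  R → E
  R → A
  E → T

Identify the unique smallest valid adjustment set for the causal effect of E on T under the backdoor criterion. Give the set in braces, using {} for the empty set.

Variables eligible for adjustment (non-descendants of E, excluding E and T): {B, R}.
Backdoor paths from E to T:
  P1: E <- B -> R -> T
  P2: E <- B -> T
  P3: E <- B -> A <- R -> T
  P4: E <- B -> L <- R -> T
  P5: E <- R <- B -> T
  P6: E <- R -> T
  P7: E <- R -> A <- B -> T
  P8: E <- R -> L <- B -> T
The empty set is not sufficient: P1 (E <- B -> R -> T) has no collider blocking it and no conditioned non-collider, so it is open.
Try {B, R}:
  P1: blocked at fork node B ∈ conditioning set.
  P2: blocked at fork node B ∈ conditioning set.
  P3: blocked at fork node B ∈ conditioning set.
  P4: blocked at fork node B ∈ conditioning set.
  P5: blocked at chain node R ∈ conditioning set.
  P6: blocked at fork node R ∈ conditioning set.
  P7: blocked at fork node R ∈ conditioning set.
  P8: blocked at fork node R ∈ conditioning set.
{B, R} contains no descendant of E and blocks every backdoor path.
Every element of {B, R} is needed (dropping B leaves P2 open; dropping R leaves P6 open), so no proper subset is valid.
Among all size-2 subsets of the eligible variables, only {B, R} blocks every backdoor path, so it is the unique smallest valid adjustment set.

{B, R}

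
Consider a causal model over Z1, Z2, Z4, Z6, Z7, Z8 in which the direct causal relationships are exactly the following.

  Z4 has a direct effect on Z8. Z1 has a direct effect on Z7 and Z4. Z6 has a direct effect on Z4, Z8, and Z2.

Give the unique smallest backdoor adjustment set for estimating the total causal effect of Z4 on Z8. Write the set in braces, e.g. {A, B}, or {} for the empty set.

Variables eligible for adjustment (non-descendants of Z4, excluding Z4 and Z8): {Z1, Z2, Z6, Z7}.
Backdoor paths from Z4 to Z8:
  P1: Z4 <- Z6 -> Z8
The empty set is not sufficient: P1 (Z4 <- Z6 -> Z8) has no collider blocking it and no conditioned non-collider, so it is open.
Try {Z6}:
  P1: blocked at fork node Z6 ∈ conditioning set.
{Z6} contains no descendant of Z4 and blocks every backdoor path.
No other singleton works — e.g. {Z2} leaves P1 open — so {Z6} is the unique smallest valid adjustment set.

{Z6}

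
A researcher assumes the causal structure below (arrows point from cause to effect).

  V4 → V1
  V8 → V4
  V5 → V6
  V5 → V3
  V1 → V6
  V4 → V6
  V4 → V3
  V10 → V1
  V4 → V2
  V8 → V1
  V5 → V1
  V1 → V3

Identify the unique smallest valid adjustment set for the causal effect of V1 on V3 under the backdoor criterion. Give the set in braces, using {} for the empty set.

{V4, V5}

Variables eligible for adjustment (non-descendants of V1, excluding V1 and V3): {V10, V2, V4, V5, V8}.
Backdoor paths from V1 to V3:
  P1: V1 <- V8 -> V4 -> V3
  P2: V1 <- V8 -> V4 -> V6 <- V5 -> V3
  P3: V1 <- V4 -> V3
  P4: V1 <- V4 -> V6 <- V5 -> V3
  P5: V1 <- V5 -> V3
  P6: V1 <- V5 -> V6 <- V4 -> V3
The empty set is not sufficient: P1 (V1 <- V8 -> V4 -> V3) has no collider blocking it and no conditioned non-collider, so it is open.
Try {V4, V5}:
  P1: blocked at chain node V4 ∈ conditioning set.
  P2: blocked at chain node V4 ∈ conditioning set.
  P3: blocked at fork node V4 ∈ conditioning set.
  P4: blocked at fork node V4 ∈ conditioning set.
  P5: blocked at fork node V5 ∈ conditioning set.
  P6: blocked at fork node V5 ∈ conditioning set.
{V4, V5} contains no descendant of V1 and blocks every backdoor path.
Every element of {V4, V5} is needed (dropping V4 leaves P1 open; dropping V5 leaves P5 open), so no proper subset is valid.
Among all size-2 subsets of the eligible variables, only {V4, V5} blocks every backdoor path, so it is the unique smallest valid adjustment set.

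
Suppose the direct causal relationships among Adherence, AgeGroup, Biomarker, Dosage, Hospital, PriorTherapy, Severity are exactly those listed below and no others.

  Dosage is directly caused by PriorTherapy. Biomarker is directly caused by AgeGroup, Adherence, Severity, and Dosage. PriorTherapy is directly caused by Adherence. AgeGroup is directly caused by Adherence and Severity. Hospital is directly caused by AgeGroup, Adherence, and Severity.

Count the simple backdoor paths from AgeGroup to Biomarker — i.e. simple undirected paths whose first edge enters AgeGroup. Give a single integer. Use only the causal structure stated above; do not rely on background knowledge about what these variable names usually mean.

6

A backdoor path from AgeGroup to Biomarker is any simple undirected path whose first edge points into AgeGroup (i.e. leaves AgeGroup via a parent).
Parents of AgeGroup: {Adherence, Severity}.
Enumerating:
  P1: AgeGroup <- Adherence -> Hospital <- Severity -> Biomarker
  P2: AgeGroup <- Adherence -> PriorTherapy -> Dosage -> Biomarker
  P3: AgeGroup <- Adherence -> Biomarker
  P4: AgeGroup <- Severity -> Hospital <- Adherence -> PriorTherapy -> Dosage -> Biomarker
  P5: AgeGroup <- Severity -> Hospital <- Adherence -> Biomarker
  P6: AgeGroup <- Severity -> Biomarker
That exhausts the simple backdoor paths. Count: 6.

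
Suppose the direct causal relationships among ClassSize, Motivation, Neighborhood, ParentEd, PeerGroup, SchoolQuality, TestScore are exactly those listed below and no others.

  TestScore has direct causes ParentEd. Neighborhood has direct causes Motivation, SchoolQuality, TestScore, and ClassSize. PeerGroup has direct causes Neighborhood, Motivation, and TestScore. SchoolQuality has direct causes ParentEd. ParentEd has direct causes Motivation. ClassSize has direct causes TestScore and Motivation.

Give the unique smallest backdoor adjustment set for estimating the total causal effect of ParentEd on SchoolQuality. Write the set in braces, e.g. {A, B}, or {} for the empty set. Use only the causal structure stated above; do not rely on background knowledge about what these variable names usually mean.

Variables eligible for adjustment (non-descendants of ParentEd, excluding ParentEd and SchoolQuality): {Motivation}.
Backdoor paths from ParentEd to SchoolQuality:
  P1: ParentEd <- Motivation -> ClassSize <- TestScore -> Neighborhood <- SchoolQuality
  P2: ParentEd <- Motivation -> ClassSize <- TestScore -> PeerGroup <- Neighborhood <- SchoolQuality
  P3: ParentEd <- Motivation -> ClassSize -> Neighborhood <- SchoolQuality
  P4: ParentEd <- Motivation -> Neighborhood <- SchoolQuality
  P5: ParentEd <- Motivation -> PeerGroup <- TestScore -> ClassSize -> Neighborhood <- SchoolQuality
  P6: ParentEd <- Motivation -> PeerGroup <- TestScore -> Neighborhood <- SchoolQuality
  P7: ParentEd <- Motivation -> PeerGroup <- Neighborhood <- SchoolQuality
Each backdoor path contains an unconditioned collider, so every path is already blocked with the empty conditioning set:
  P1: blocked at collider ClassSize (neither it nor any descendant is in the conditioning set).
  P2: blocked at collider ClassSize (neither it nor any descendant is in the conditioning set).
  P3: blocked at collider Neighborhood (neither it nor any descendant is in the conditioning set).
  P4: blocked at collider Neighborhood (neither it nor any descendant is in the conditioning set).
  P5: blocked at collider PeerGroup (neither it nor any descendant is in the conditioning set).
  P6: blocked at collider PeerGroup (neither it nor any descendant is in the conditioning set).
  P7: blocked at collider PeerGroup (neither it nor any descendant is in the conditioning set).
The empty set is therefore the unique smallest valid set.

{}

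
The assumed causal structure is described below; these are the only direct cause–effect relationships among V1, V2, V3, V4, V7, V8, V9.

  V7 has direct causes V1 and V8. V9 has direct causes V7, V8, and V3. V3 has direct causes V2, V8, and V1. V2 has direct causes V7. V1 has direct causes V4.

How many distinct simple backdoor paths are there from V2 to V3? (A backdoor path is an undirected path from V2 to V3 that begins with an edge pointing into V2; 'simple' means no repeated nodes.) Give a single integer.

A backdoor path from V2 to V3 is any simple undirected path whose first edge points into V2 (i.e. leaves V2 via a parent).
Parents of V2: {V7}.
Enumerating:
  P1: V2 <- V7 <- V8 -> V3
  P2: V2 <- V7 <- V8 -> V9 <- V3
  P3: V2 <- V7 <- V1 -> V3
  P4: V2 <- V7 -> V9 <- V8 -> V3
  P5: V2 <- V7 -> V9 <- V3
That exhausts the simple backdoor paths. Count: 5.

5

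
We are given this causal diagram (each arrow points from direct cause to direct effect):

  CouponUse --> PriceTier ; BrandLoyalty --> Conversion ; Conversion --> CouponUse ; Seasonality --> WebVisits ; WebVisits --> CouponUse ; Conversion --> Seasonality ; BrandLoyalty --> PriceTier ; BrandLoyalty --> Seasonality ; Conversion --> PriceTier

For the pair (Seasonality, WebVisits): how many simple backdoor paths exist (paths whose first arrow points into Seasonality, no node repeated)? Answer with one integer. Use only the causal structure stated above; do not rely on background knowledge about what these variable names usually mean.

A backdoor path from Seasonality to WebVisits is any simple undirected path whose first edge points into Seasonality (i.e. leaves Seasonality via a parent).
Parents of Seasonality: {BrandLoyalty, Conversion}.
Enumerating:
  P1: Seasonality <- BrandLoyalty -> Conversion -> CouponUse <- WebVisits
  P2: Seasonality <- BrandLoyalty -> Conversion -> PriceTier <- CouponUse <- WebVisits
  P3: Seasonality <- BrandLoyalty -> PriceTier <- Conversion -> CouponUse <- WebVisits
  P4: Seasonality <- BrandLoyalty -> PriceTier <- CouponUse <- WebVisits
  P5: Seasonality <- Conversion <- BrandLoyalty -> PriceTier <- CouponUse <- WebVisits
  P6: Seasonality <- Conversion -> CouponUse <- WebVisits
  P7: Seasonality <- Conversion -> PriceTier <- CouponUse <- WebVisits
That exhausts the simple backdoor paths. Count: 7.

7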